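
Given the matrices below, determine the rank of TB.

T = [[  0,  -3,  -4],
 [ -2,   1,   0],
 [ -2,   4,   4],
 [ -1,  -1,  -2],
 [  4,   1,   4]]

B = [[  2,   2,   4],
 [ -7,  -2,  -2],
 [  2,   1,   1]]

First compute TB:
[[ 13,   2,   2],
 [-11,  -6, -10],
 [-24,  -8, -12],
 [  1,  -2,  -4],
 [  9,  10,  18]]
Now row reduce the product.
R2 ← R2 + (11/13)·R1: [0, -56/13, -108/13]
R3 ← R3 + (24/13)·R1: [0, -56/13, -108/13]
R4 ← R4 − (1/13)·R1: [0, -28/13, -54/13]
R5 ← R5 − (9/13)·R1: [0, 112/13, 216/13]
R3 ← R3 − R2: [0, 0, 0]
R4 ← R4 − (1/2)·R2: [0, 0, 0]
R5 ← R5 + (2)·R2: [0, 0, 0]
2 nonzero rows, so rank(TB) = 2.

2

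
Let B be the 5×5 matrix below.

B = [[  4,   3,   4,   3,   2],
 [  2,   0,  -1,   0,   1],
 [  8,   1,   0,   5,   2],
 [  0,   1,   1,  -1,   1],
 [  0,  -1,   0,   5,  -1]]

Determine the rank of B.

Row reduce to echelon form.
R2 ← R2 − (1/2)·R1: [0, -3/2, -3, -3/2, 0]
R3 ← R3 − (2)·R1: [0, -5, -8, -1, -2]
R3 ← R3 − (10/3)·R2: [0, 0, 2, 4, -2]
R4 ← R4 + (2/3)·R2: [0, 0, -1, -2, 1]
R5 ← R5 − (2/3)·R2: [0, 0, 2, 6, -1]
R4 ← R4 + (1/2)·R3: [0, 0, 0, 0, 0]
R5 ← R5 − R3: [0, 0, 0, 2, 1]
Swap R4 ↔ R5
Echelon form has 4 nonzero rows, so rank(B) = 4.

4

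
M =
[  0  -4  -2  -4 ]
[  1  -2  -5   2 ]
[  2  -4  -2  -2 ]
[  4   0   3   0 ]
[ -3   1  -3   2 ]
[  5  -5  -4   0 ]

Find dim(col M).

4

Row reduce to echelon form.
Swap R1 ↔ R2
R3 ← R3 − (2)·R1: [0, 0, 8, -6]
R4 ← R4 − (4)·R1: [0, 8, 23, -8]
R5 ← R5 + (3)·R1: [0, -5, -18, 8]
R6 ← R6 − (5)·R1: [0, 5, 21, -10]
R4 ← R4 + (2)·R2: [0, 0, 19, -16]
R5 ← R5 − (5/4)·R2: [0, 0, -31/2, 13]
R6 ← R6 + (5/4)·R2: [0, 0, 37/2, -15]
R4 ← R4 − (19/8)·R3: [0, 0, 0, -7/4]
R5 ← R5 + (31/16)·R3: [0, 0, 0, 11/8]
R6 ← R6 − (37/16)·R3: [0, 0, 0, -9/8]
R5 ← R5 + (11/14)·R4: [0, 0, 0, 0]
R6 ← R6 − (9/14)·R4: [0, 0, 0, 0]
Echelon form has 4 nonzero rows, so rank(M) = 4.
The column space has dimension equal to the rank: 4.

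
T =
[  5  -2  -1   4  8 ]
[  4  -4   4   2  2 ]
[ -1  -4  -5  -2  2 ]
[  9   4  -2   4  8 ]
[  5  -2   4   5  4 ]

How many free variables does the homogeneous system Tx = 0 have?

0

Row reduce to echelon form.
R2 ← R2 − (4/5)·R1: [0, -12/5, 24/5, -6/5, -22/5]
R3 ← R3 + (1/5)·R1: [0, -22/5, -26/5, -6/5, 18/5]
R4 ← R4 − (9/5)·R1: [0, 38/5, -1/5, -16/5, -32/5]
R5 ← R5 − R1: [0, 0, 5, 1, -4]
R3 ← R3 − (11/6)·R2: [0, 0, -14, 1, 35/3]
R4 ← R4 + (19/6)·R2: [0, 0, 15, -7, -61/3]
R4 ← R4 + (15/14)·R3: [0, 0, 0, -83/14, -47/6]
R5 ← R5 + (5/14)·R3: [0, 0, 0, 19/14, 1/6]
R5 ← R5 + (19/83)·R4: [0, 0, 0, 0, -135/83]
5 nonzero rows, so rank(T) = 5.
T has 5 columns; by rank–nullity, nullity = 5 − 5 = 0.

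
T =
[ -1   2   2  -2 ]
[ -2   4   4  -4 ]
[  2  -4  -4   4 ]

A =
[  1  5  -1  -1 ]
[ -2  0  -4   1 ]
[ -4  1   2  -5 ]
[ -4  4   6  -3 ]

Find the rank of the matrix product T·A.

1

First compute TA:
[[ -5, -11, -15,  -1],
 [-10, -22, -30,  -2],
 [ 10,  22,  30,   2]]
Now row reduce the product.
R2 ← R2 − (2)·R1: [0, 0, 0, 0]
R3 ← R3 + (2)·R1: [0, 0, 0, 0]
1 nonzero row, so rank(TA) = 1.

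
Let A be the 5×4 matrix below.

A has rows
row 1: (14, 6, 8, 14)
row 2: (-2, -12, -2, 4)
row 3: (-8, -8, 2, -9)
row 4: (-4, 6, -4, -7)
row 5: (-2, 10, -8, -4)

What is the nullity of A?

Row reduce to echelon form.
R2 ← R2 + (1/7)·R1: [0, -78/7, -6/7, 6]
R3 ← R3 + (4/7)·R1: [0, -32/7, 46/7, -1]
R4 ← R4 + (2/7)·R1: [0, 54/7, -12/7, -3]
R5 ← R5 + (1/7)·R1: [0, 76/7, -48/7, -2]
R3 ← R3 − (16/39)·R2: [0, 0, 90/13, -45/13]
R4 ← R4 + (9/13)·R2: [0, 0, -30/13, 15/13]
R5 ← R5 + (38/39)·R2: [0, 0, -100/13, 50/13]
R4 ← R4 + (1/3)·R3: [0, 0, 0, 0]
R5 ← R5 + (10/9)·R3: [0, 0, 0, 0]
3 nonzero rows, so rank(A) = 3.
A has 4 columns; by rank–nullity, nullity = 4 − 3 = 1.

1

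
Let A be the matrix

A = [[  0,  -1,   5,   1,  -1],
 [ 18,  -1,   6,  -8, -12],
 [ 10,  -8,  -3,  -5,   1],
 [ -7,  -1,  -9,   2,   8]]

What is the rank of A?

Row reduce to echelon form.
Swap R1 ↔ R2
R3 ← R3 − (5/9)·R1: [0, -67/9, -19/3, -5/9, 23/3]
R4 ← R4 + (7/18)·R1: [0, -25/18, -20/3, -10/9, 10/3]
R3 ← R3 − (67/9)·R2: [0, 0, -392/9, -8, 136/9]
R4 ← R4 − (25/18)·R2: [0, 0, -245/18, -5/2, 85/18]
R4 ← R4 − (5/16)·R3: [0, 0, 0, 0, 0]
Echelon form has 3 nonzero rows, so rank(A) = 3.

3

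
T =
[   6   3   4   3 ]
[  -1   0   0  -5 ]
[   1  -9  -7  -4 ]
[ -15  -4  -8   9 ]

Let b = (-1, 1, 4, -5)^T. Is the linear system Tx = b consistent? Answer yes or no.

Row reduce the augmented matrix [T | b].
R2 ← R2 + (1/6)·R1: [0, 1/2, 2/3, -9/2, 5/6]
R3 ← R3 − (1/6)·R1: [0, -19/2, -23/3, -9/2, 25/6]
R4 ← R4 + (5/2)·R1: [0, 7/2, 2, 33/2, -15/2]
R3 ← R3 + (19)·R2: [0, 0, 5, -90, 20]
R4 ← R4 − (7)·R2: [0, 0, -8/3, 48, -40/3]
R4 ← R4 + (8/15)·R3: [0, 0, 0, 0, -8/3]
The echelon form has 4 nonzero rows; the last pivot sits in the augmented column, so rank(T) = 3 but rank([T|b]) = 4.
Since the ranks differ, the system is inconsistent.

no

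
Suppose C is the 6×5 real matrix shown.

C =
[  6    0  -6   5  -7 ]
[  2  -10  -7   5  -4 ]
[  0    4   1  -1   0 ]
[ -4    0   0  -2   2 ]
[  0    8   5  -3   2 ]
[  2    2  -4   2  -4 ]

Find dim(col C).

3

Row reduce to echelon form.
R2 ← R2 − (1/3)·R1: [0, -10, -5, 10/3, -5/3]
R4 ← R4 + (2/3)·R1: [0, 0, -4, 4/3, -8/3]
R6 ← R6 − (1/3)·R1: [0, 2, -2, 1/3, -5/3]
R3 ← R3 + (2/5)·R2: [0, 0, -1, 1/3, -2/3]
R5 ← R5 + (4/5)·R2: [0, 0, 1, -1/3, 2/3]
R6 ← R6 + (1/5)·R2: [0, 0, -3, 1, -2]
R4 ← R4 − (4)·R3: [0, 0, 0, 0, 0]
R5 ← R5 + R3: [0, 0, 0, 0, 0]
R6 ← R6 − (3)·R3: [0, 0, 0, 0, 0]
Echelon form has 3 nonzero rows, so rank(C) = 3.
The column space has dimension equal to the rank: 3.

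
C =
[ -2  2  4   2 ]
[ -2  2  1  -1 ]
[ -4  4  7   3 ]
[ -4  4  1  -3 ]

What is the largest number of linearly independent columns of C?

Row reduce to echelon form.
R2 ← R2 − R1: [0, 0, -3, -3]
R3 ← R3 − (2)·R1: [0, 0, -1, -1]
R4 ← R4 − (2)·R1: [0, 0, -7, -7]
R3 ← R3 − (1/3)·R2: [0, 0, 0, 0]
R4 ← R4 − (7/3)·R2: [0, 0, 0, 0]
Echelon form has 2 nonzero rows, so rank(C) = 2.
The rank gives the maximum number of linearly independent columns: 2.

2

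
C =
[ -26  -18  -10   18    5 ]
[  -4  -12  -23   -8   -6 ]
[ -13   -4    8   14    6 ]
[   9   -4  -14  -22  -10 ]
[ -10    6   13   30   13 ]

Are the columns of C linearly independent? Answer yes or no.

no

Row reduce C to echelon form.
R2 ← R2 − (2/13)·R1: [0, -120/13, -279/13, -140/13, -88/13]
R3 ← R3 − (1/2)·R1: [0, 5, 13, 5, 7/2]
R4 ← R4 + (9/26)·R1: [0, -133/13, -227/13, -205/13, -215/26]
R5 ← R5 − (5/13)·R1: [0, 168/13, 219/13, 300/13, 144/13]
R3 ← R3 + (13/24)·R2: [0, 0, 11/8, -5/6, -1/6]
R4 ← R4 − (133/120)·R2: [0, 0, 253/40, -23/6, -23/30]
R5 ← R5 + (7/5)·R2: [0, 0, -66/5, 8, 8/5]
R4 ← R4 − (23/5)·R3: [0, 0, 0, 0, 0]
R5 ← R5 + (48/5)·R3: [0, 0, 0, 0, 0]
3 pivots among 5 columns.
Only 3 < 5 pivot columns, so the columns are linearly dependent.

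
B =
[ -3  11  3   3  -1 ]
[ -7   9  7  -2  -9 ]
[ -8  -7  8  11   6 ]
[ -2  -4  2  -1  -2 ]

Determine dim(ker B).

Row reduce to echelon form.
R2 ← R2 − (7/3)·R1: [0, -50/3, 0, -9, -20/3]
R3 ← R3 − (8/3)·R1: [0, -109/3, 0, 3, 26/3]
R4 ← R4 − (2/3)·R1: [0, -34/3, 0, -3, -4/3]
R3 ← R3 − (109/50)·R2: [0, 0, 0, 1131/50, 116/5]
R4 ← R4 − (17/25)·R2: [0, 0, 0, 78/25, 16/5]
R4 ← R4 − (4/29)·R3: [0, 0, 0, 0, 0]
3 nonzero rows, so rank(B) = 3.
B has 5 columns; by rank–nullity, nullity = 5 − 3 = 2.

2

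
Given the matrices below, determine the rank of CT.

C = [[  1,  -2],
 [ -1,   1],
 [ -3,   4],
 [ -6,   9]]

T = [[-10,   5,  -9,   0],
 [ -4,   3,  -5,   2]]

First compute CT:
[[ -2,  -1,   1,  -4],
 [  6,  -2,   4,   2],
 [ 14,  -3,   7,   8],
 [ 24,  -3,   9,  18]]
Now row reduce the product.
R2 ← R2 + (3)·R1: [0, -5, 7, -10]
R3 ← R3 + (7)·R1: [0, -10, 14, -20]
R4 ← R4 + (12)·R1: [0, -15, 21, -30]
R3 ← R3 − (2)·R2: [0, 0, 0, 0]
R4 ← R4 − (3)·R2: [0, 0, 0, 0]
2 nonzero rows, so rank(CT) = 2.

2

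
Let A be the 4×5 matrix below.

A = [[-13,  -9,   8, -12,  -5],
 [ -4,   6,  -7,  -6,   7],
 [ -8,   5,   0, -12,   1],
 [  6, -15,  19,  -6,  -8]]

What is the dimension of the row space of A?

4

Row reduce to echelon form.
R2 ← R2 − (4/13)·R1: [0, 114/13, -123/13, -30/13, 111/13]
R3 ← R3 − (8/13)·R1: [0, 137/13, -64/13, -60/13, 53/13]
R4 ← R4 + (6/13)·R1: [0, -249/13, 295/13, -150/13, -134/13]
R3 ← R3 − (137/114)·R2: [0, 0, 245/38, -35/19, -235/38]
R4 ← R4 + (83/38)·R2: [0, 0, 77/38, -315/19, 317/38]
R4 ← R4 − (11/35)·R3: [0, 0, 0, -16, 72/7]
Echelon form has 4 nonzero rows, so rank(A) = 4.
The row space has dimension equal to the rank: 4.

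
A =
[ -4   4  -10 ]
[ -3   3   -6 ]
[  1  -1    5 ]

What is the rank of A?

2

Row reduce to echelon form.
R2 ← R2 − (3/4)·R1: [0, 0, 3/2]
R3 ← R3 + (1/4)·R1: [0, 0, 5/2]
R3 ← R3 − (5/3)·R2: [0, 0, 0]
Echelon form has 2 nonzero rows, so rank(A) = 2.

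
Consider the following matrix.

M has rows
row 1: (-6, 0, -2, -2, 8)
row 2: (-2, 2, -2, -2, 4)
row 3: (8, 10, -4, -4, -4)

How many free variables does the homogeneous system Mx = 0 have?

Row reduce to echelon form.
R2 ← R2 − (1/3)·R1: [0, 2, -4/3, -4/3, 4/3]
R3 ← R3 + (4/3)·R1: [0, 10, -20/3, -20/3, 20/3]
R3 ← R3 − (5)·R2: [0, 0, 0, 0, 0]
2 nonzero rows, so rank(M) = 2.
M has 5 columns; by rank–nullity, nullity = 5 − 2 = 3.

3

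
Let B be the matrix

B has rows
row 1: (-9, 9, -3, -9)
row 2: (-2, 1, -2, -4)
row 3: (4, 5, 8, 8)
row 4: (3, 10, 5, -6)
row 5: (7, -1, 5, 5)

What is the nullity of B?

Row reduce to echelon form.
R2 ← R2 − (2/9)·R1: [0, -1, -4/3, -2]
R3 ← R3 + (4/9)·R1: [0, 9, 20/3, 4]
R4 ← R4 + (1/3)·R1: [0, 13, 4, -9]
R5 ← R5 + (7/9)·R1: [0, 6, 8/3, -2]
R3 ← R3 + (9)·R2: [0, 0, -16/3, -14]
R4 ← R4 + (13)·R2: [0, 0, -40/3, -35]
R5 ← R5 + (6)·R2: [0, 0, -16/3, -14]
R4 ← R4 − (5/2)·R3: [0, 0, 0, 0]
R5 ← R5 − R3: [0, 0, 0, 0]
3 nonzero rows, so rank(B) = 3.
B has 4 columns; by rank–nullity, nullity = 4 − 3 = 1.

1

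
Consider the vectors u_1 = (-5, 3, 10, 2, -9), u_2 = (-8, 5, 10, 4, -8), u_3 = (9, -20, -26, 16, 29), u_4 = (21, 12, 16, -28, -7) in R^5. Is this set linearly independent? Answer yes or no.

yes

Form the matrix with these vectors as rows and row reduce.
R2 ← R2 − (8/5)·R1: [0, 1/5, -6, 4/5, 32/5]
R3 ← R3 + (9/5)·R1: [0, -73/5, -8, 98/5, 64/5]
R4 ← R4 + (21/5)·R1: [0, 123/5, 58, -98/5, -224/5]
R3 ← R3 + (73)·R2: [0, 0, -446, 78, 480]
R4 ← R4 − (123)·R2: [0, 0, 796, -118, -832]
R4 ← R4 + (398/223)·R3: [0, 0, 0, 4730/223, 5504/223]
4 nonzero rows, so the 4 vectors span a space of dimension 4.
Since 4 = 4, the vectors are linearly independent.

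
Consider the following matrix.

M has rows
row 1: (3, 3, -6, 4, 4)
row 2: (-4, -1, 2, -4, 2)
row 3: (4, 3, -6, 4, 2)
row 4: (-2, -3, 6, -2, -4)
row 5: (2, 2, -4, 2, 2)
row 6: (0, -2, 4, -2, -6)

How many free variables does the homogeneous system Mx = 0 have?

2

Row reduce to echelon form.
R2 ← R2 + (4/3)·R1: [0, 3, -6, 4/3, 22/3]
R3 ← R3 − (4/3)·R1: [0, -1, 2, -4/3, -10/3]
R4 ← R4 + (2/3)·R1: [0, -1, 2, 2/3, -4/3]
R5 ← R5 − (2/3)·R1: [0, 0, 0, -2/3, -2/3]
R3 ← R3 + (1/3)·R2: [0, 0, 0, -8/9, -8/9]
R4 ← R4 + (1/3)·R2: [0, 0, 0, 10/9, 10/9]
R6 ← R6 + (2/3)·R2: [0, 0, 0, -10/9, -10/9]
R4 ← R4 + (5/4)·R3: [0, 0, 0, 0, 0]
R5 ← R5 − (3/4)·R3: [0, 0, 0, 0, 0]
R6 ← R6 − (5/4)·R3: [0, 0, 0, 0, 0]
3 nonzero rows, so rank(M) = 3.
M has 5 columns; by rank–nullity, nullity = 5 − 3 = 2.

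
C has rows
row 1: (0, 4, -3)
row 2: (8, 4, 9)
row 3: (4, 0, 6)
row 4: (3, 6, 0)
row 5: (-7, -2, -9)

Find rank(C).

Row reduce to echelon form.
Swap R1 ↔ R2
R3 ← R3 − (1/2)·R1: [0, -2, 3/2]
R4 ← R4 − (3/8)·R1: [0, 9/2, -27/8]
R5 ← R5 + (7/8)·R1: [0, 3/2, -9/8]
R3 ← R3 + (1/2)·R2: [0, 0, 0]
R4 ← R4 − (9/8)·R2: [0, 0, 0]
R5 ← R5 − (3/8)·R2: [0, 0, 0]
Echelon form has 2 nonzero rows, so rank(C) = 2.

2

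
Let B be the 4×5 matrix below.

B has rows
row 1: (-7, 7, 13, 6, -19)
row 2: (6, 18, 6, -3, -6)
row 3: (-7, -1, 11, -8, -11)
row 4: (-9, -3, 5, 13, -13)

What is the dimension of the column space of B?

4

Row reduce to echelon form.
R2 ← R2 + (6/7)·R1: [0, 24, 120/7, 15/7, -156/7]
R3 ← R3 − R1: [0, -8, -2, -14, 8]
R4 ← R4 − (9/7)·R1: [0, -12, -82/7, 37/7, 80/7]
R3 ← R3 + (1/3)·R2: [0, 0, 26/7, -93/7, 4/7]
R4 ← R4 + (1/2)·R2: [0, 0, -22/7, 89/14, 2/7]
R4 ← R4 + (11/13)·R3: [0, 0, 0, -127/26, 10/13]
Echelon form has 4 nonzero rows, so rank(B) = 4.
The column space has dimension equal to the rank: 4.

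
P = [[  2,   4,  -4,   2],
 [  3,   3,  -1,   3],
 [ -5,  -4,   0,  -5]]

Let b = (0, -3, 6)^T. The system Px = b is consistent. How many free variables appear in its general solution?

Row reduce the augmented matrix [P | b].
R2 ← R2 − (3/2)·R1: [0, -3, 5, 0, -3]
R3 ← R3 + (5/2)·R1: [0, 6, -10, 0, 6]
R3 ← R3 + (2)·R2: [0, 0, 0, 0, 0]
The echelon form has 2 nonzero rows, and every pivot lies in the first 4 columns, so rank(P) = rank([P|b]) = 2.
The system is consistent.
Free variables = (unknowns) − (rank) = 4 − 2 = 2.

2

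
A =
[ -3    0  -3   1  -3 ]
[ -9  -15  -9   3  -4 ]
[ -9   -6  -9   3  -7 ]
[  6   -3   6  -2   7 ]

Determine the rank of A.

Row reduce to echelon form.
R2 ← R2 − (3)·R1: [0, -15, 0, 0, 5]
R3 ← R3 − (3)·R1: [0, -6, 0, 0, 2]
R4 ← R4 + (2)·R1: [0, -3, 0, 0, 1]
R3 ← R3 − (2/5)·R2: [0, 0, 0, 0, 0]
R4 ← R4 − (1/5)·R2: [0, 0, 0, 0, 0]
Echelon form has 2 nonzero rows, so rank(A) = 2.

2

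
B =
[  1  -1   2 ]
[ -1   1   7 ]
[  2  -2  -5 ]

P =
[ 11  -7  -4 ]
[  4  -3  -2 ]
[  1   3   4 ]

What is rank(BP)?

First compute BP:
[[  9,   2,   6],
 [  0,  25,  30],
 [  9, -23, -24]]
Now row reduce the product.
R3 ← R3 − R1: [0, -25, -30]
R3 ← R3 + R2: [0, 0, 0]
2 nonzero rows, so rank(BP) = 2.

2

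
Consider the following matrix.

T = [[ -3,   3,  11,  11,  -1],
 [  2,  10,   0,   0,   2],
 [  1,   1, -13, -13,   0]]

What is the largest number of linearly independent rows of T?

Row reduce to echelon form.
R2 ← R2 + (2/3)·R1: [0, 12, 22/3, 22/3, 4/3]
R3 ← R3 + (1/3)·R1: [0, 2, -28/3, -28/3, -1/3]
R3 ← R3 − (1/6)·R2: [0, 0, -95/9, -95/9, -5/9]
Echelon form has 3 nonzero rows, so rank(T) = 3.
The rank gives the maximum number of linearly independent rows: 3.

3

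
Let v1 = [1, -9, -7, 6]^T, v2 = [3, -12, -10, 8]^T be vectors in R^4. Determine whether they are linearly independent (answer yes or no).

Form the matrix with these vectors as rows and row reduce.
R2 ← R2 − (3)·R1: [0, 15, 11, -10]
2 nonzero rows, so the 2 vectors span a space of dimension 2.
Since 2 = 2, the vectors are linearly independent.

yes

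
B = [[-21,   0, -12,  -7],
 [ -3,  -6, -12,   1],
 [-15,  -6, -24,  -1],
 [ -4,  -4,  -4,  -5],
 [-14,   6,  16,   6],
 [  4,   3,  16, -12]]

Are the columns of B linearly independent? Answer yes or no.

Row reduce B to echelon form.
R2 ← R2 − (1/7)·R1: [0, -6, -72/7, 2]
R3 ← R3 − (5/7)·R1: [0, -6, -108/7, 4]
R4 ← R4 − (4/21)·R1: [0, -4, -12/7, -11/3]
R5 ← R5 − (2/3)·R1: [0, 6, 24, 32/3]
R6 ← R6 + (4/21)·R1: [0, 3, 96/7, -40/3]
R3 ← R3 − R2: [0, 0, -36/7, 2]
R4 ← R4 − (2/3)·R2: [0, 0, 36/7, -5]
R5 ← R5 + R2: [0, 0, 96/7, 38/3]
R6 ← R6 + (1/2)·R2: [0, 0, 60/7, -37/3]
R4 ← R4 + R3: [0, 0, 0, -3]
R5 ← R5 + (8/3)·R3: [0, 0, 0, 18]
R6 ← R6 + (5/3)·R3: [0, 0, 0, -9]
R5 ← R5 + (6)·R4: [0, 0, 0, 0]
R6 ← R6 − (3)·R4: [0, 0, 0, 0]
4 pivots among 4 columns.
Every column is a pivot column, so the columns are linearly independent.

yes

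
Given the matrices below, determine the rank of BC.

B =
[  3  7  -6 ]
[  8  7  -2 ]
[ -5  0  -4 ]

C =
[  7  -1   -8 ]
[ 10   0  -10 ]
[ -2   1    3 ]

2

First compute BC:
[[103,  -9, -112],
 [130, -10, -140],
 [-27,   1,  28]]
Now row reduce the product.
R2 ← R2 − (130/103)·R1: [0, 140/103, 140/103]
R3 ← R3 + (27/103)·R1: [0, -140/103, -140/103]
R3 ← R3 + R2: [0, 0, 0]
2 nonzero rows, so rank(BC) = 2.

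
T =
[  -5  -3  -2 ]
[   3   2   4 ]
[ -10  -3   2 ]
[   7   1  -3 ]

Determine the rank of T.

Row reduce to echelon form.
R2 ← R2 + (3/5)·R1: [0, 1/5, 14/5]
R3 ← R3 − (2)·R1: [0, 3, 6]
R4 ← R4 + (7/5)·R1: [0, -16/5, -29/5]
R3 ← R3 − (15)·R2: [0, 0, -36]
R4 ← R4 + (16)·R2: [0, 0, 39]
R4 ← R4 + (13/12)·R3: [0, 0, 0]
Echelon form has 3 nonzero rows, so rank(T) = 3.

3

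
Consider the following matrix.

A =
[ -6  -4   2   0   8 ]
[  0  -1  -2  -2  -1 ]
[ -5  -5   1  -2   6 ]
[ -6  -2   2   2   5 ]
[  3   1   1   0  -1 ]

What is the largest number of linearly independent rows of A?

4

Row reduce to echelon form.
R3 ← R3 − (5/6)·R1: [0, -5/3, -2/3, -2, -2/3]
R4 ← R4 − R1: [0, 2, 0, 2, -3]
R5 ← R5 + (1/2)·R1: [0, -1, 2, 0, 3]
R3 ← R3 − (5/3)·R2: [0, 0, 8/3, 4/3, 1]
R4 ← R4 + (2)·R2: [0, 0, -4, -2, -5]
R5 ← R5 − R2: [0, 0, 4, 2, 4]
R4 ← R4 + (3/2)·R3: [0, 0, 0, 0, -7/2]
R5 ← R5 − (3/2)·R3: [0, 0, 0, 0, 5/2]
R5 ← R5 + (5/7)·R4: [0, 0, 0, 0, 0]
Echelon form has 4 nonzero rows, so rank(A) = 4.
The rank gives the maximum number of linearly independent rows: 4.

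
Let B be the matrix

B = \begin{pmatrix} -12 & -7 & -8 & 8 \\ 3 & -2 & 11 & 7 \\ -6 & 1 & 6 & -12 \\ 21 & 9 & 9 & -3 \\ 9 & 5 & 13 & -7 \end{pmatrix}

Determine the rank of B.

Row reduce to echelon form.
R2 ← R2 + (1/4)·R1: [0, -15/4, 9, 9]
R3 ← R3 − (1/2)·R1: [0, 9/2, 10, -16]
R4 ← R4 + (7/4)·R1: [0, -13/4, -5, 11]
R5 ← R5 + (3/4)·R1: [0, -1/4, 7, -1]
R3 ← R3 + (6/5)·R2: [0, 0, 104/5, -26/5]
R4 ← R4 − (13/15)·R2: [0, 0, -64/5, 16/5]
R5 ← R5 − (1/15)·R2: [0, 0, 32/5, -8/5]
R4 ← R4 + (8/13)·R3: [0, 0, 0, 0]
R5 ← R5 − (4/13)·R3: [0, 0, 0, 0]
Echelon form has 3 nonzero rows, so rank(B) = 3.

3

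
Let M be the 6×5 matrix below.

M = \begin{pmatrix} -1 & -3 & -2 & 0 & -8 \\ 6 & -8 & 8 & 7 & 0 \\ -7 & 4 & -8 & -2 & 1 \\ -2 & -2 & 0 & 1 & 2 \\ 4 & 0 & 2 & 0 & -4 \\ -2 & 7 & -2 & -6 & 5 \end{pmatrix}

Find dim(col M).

Row reduce to echelon form.
R2 ← R2 + (6)·R1: [0, -26, -4, 7, -48]
R3 ← R3 − (7)·R1: [0, 25, 6, -2, 57]
R4 ← R4 − (2)·R1: [0, 4, 4, 1, 18]
R5 ← R5 + (4)·R1: [0, -12, -6, 0, -36]
R6 ← R6 − (2)·R1: [0, 13, 2, -6, 21]
R3 ← R3 + (25/26)·R2: [0, 0, 28/13, 123/26, 141/13]
R4 ← R4 + (2/13)·R2: [0, 0, 44/13, 27/13, 138/13]
R5 ← R5 − (6/13)·R2: [0, 0, -54/13, -42/13, -180/13]
R6 ← R6 + (1/2)·R2: [0, 0, 0, -5/2, -3]
R4 ← R4 − (11/7)·R3: [0, 0, 0, -75/14, -45/7]
R5 ← R5 + (27/14)·R3: [0, 0, 0, 165/28, 99/14]
R5 ← R5 + (11/10)·R4: [0, 0, 0, 0, 0]
R6 ← R6 − (7/15)·R4: [0, 0, 0, 0, 0]
Echelon form has 4 nonzero rows, so rank(M) = 4.
The column space has dimension equal to the rank: 4.

4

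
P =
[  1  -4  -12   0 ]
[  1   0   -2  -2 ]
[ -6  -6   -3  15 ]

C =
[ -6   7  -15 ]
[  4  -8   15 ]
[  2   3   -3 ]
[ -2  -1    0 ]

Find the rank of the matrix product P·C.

2

First compute PC:
[[-46,   3, -39],
 [ -6,   3,  -9],
 [-24, -18,   9]]
Now row reduce the product.
R2 ← R2 − (3/23)·R1: [0, 60/23, -90/23]
R3 ← R3 − (12/23)·R1: [0, -450/23, 675/23]
R3 ← R3 + (15/2)·R2: [0, 0, 0]
2 nonzero rows, so rank(PC) = 2.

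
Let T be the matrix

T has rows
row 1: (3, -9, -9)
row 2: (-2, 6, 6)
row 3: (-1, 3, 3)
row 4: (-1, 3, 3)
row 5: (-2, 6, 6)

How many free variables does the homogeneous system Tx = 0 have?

2

Row reduce to echelon form.
R2 ← R2 + (2/3)·R1: [0, 0, 0]
R3 ← R3 + (1/3)·R1: [0, 0, 0]
R4 ← R4 + (1/3)·R1: [0, 0, 0]
R5 ← R5 + (2/3)·R1: [0, 0, 0]
1 nonzero row, so rank(T) = 1.
T has 3 columns; by rank–nullity, nullity = 3 − 1 = 2.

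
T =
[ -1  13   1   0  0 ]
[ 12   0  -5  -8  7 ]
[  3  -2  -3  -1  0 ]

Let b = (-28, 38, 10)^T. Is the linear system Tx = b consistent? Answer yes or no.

Row reduce the augmented matrix [T | b].
R2 ← R2 + (12)·R1: [0, 156, 7, -8, 7, -298]
R3 ← R3 + (3)·R1: [0, 37, 0, -1, 0, -74]
R3 ← R3 − (37/156)·R2: [0, 0, -259/156, 35/39, -259/156, -259/78]
The echelon form has 3 nonzero rows, and every pivot lies in the first 5 columns, so rank(T) = rank([T|b]) = 3.
The system is consistent.

yes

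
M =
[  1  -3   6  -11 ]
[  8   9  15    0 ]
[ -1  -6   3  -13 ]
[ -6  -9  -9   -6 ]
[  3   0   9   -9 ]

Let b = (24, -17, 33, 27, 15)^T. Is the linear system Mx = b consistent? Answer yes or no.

Row reduce the augmented matrix [M | b].
R2 ← R2 − (8)·R1: [0, 33, -33, 88, -209]
R3 ← R3 + R1: [0, -9, 9, -24, 57]
R4 ← R4 + (6)·R1: [0, -27, 27, -72, 171]
R5 ← R5 − (3)·R1: [0, 9, -9, 24, -57]
R3 ← R3 + (3/11)·R2: [0, 0, 0, 0, 0]
R4 ← R4 + (9/11)·R2: [0, 0, 0, 0, 0]
R5 ← R5 − (3/11)·R2: [0, 0, 0, 0, 0]
The echelon form has 2 nonzero rows, and every pivot lies in the first 4 columns, so rank(M) = rank([M|b]) = 2.
The system is consistent.

yes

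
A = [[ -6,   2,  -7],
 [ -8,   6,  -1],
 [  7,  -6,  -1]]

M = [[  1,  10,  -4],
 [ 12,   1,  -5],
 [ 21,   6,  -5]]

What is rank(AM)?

First compute AM:
[[-129, -100,  49],
 [ 43, -80,   7],
 [-86,  58,   7]]
Now row reduce the product.
R2 ← R2 + (1/3)·R1: [0, -340/3, 70/3]
R3 ← R3 − (2/3)·R1: [0, 374/3, -77/3]
R3 ← R3 + (11/10)·R2: [0, 0, 0]
2 nonzero rows, so rank(AM) = 2.

2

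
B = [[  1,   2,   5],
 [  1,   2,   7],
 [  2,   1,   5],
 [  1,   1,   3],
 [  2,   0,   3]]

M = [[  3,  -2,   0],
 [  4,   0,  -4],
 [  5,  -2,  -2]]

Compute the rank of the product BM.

First compute BM:
[[ 36, -12, -18],
 [ 46, -16, -22],
 [ 35, -14, -14],
 [ 22,  -8, -10],
 [ 21, -10,  -6]]
Now row reduce the product.
R2 ← R2 − (23/18)·R1: [0, -2/3, 1]
R3 ← R3 − (35/36)·R1: [0, -7/3, 7/2]
R4 ← R4 − (11/18)·R1: [0, -2/3, 1]
R5 ← R5 − (7/12)·R1: [0, -3, 9/2]
R3 ← R3 − (7/2)·R2: [0, 0, 0]
R4 ← R4 − R2: [0, 0, 0]
R5 ← R5 − (9/2)·R2: [0, 0, 0]
2 nonzero rows, so rank(BM) = 2.

2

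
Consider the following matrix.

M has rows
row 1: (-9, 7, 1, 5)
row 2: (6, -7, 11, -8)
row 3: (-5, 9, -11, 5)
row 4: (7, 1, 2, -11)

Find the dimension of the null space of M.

Row reduce to echelon form.
R2 ← R2 + (2/3)·R1: [0, -7/3, 35/3, -14/3]
R3 ← R3 − (5/9)·R1: [0, 46/9, -104/9, 20/9]
R4 ← R4 + (7/9)·R1: [0, 58/9, 25/9, -64/9]
R3 ← R3 + (46/21)·R2: [0, 0, 14, -8]
R4 ← R4 + (58/21)·R2: [0, 0, 35, -20]
R4 ← R4 − (5/2)·R3: [0, 0, 0, 0]
3 nonzero rows, so rank(M) = 3.
M has 4 columns; by rank–nullity, nullity = 4 − 3 = 1.

1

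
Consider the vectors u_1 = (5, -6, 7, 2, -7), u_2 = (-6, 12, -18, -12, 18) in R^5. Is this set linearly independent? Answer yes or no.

yes

Form the matrix with these vectors as rows and row reduce.
R2 ← R2 + (6/5)·R1: [0, 24/5, -48/5, -48/5, 48/5]
2 nonzero rows, so the 2 vectors span a space of dimension 2.
Since 2 = 2, the vectors are linearly independent.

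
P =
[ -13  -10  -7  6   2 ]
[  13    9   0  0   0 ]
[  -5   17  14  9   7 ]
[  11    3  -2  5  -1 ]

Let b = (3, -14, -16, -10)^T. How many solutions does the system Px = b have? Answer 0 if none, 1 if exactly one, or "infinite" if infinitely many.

infinite

Row reduce the augmented matrix [P | b].
R2 ← R2 + R1: [0, -1, -7, 6, 2, -11]
R3 ← R3 − (5/13)·R1: [0, 271/13, 217/13, 87/13, 81/13, -223/13]
R4 ← R4 + (11/13)·R1: [0, -71/13, -103/13, 131/13, 9/13, -97/13]
R3 ← R3 + (271/13)·R2: [0, 0, -1680/13, 1713/13, 623/13, -3204/13]
R4 ← R4 − (71/13)·R2: [0, 0, 394/13, -295/13, -133/13, 684/13]
R4 ← R4 + (197/840)·R3: [0, 0, 0, 2299/280, 121/120, -363/70]
The echelon form has 4 nonzero rows, and every pivot lies in the first 5 columns, so rank(P) = rank([P|b]) = 4.
The system is consistent.
rank = 4 < 5 unknowns, so there are infinitely many solutions.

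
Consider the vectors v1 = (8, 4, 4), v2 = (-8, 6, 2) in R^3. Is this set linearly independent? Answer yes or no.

Form the matrix with these vectors as rows and row reduce.
R2 ← R2 + R1: [0, 10, 6]
2 nonzero rows, so the 2 vectors span a space of dimension 2.
Since 2 = 2, the vectors are linearly independent.

yes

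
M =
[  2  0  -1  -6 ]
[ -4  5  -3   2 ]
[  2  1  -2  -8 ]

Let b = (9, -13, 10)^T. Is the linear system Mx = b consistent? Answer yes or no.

Row reduce the augmented matrix [M | b].
R2 ← R2 + (2)·R1: [0, 5, -5, -10, 5]
R3 ← R3 − R1: [0, 1, -1, -2, 1]
R3 ← R3 − (1/5)·R2: [0, 0, 0, 0, 0]
The echelon form has 2 nonzero rows, and every pivot lies in the first 4 columns, so rank(M) = rank([M|b]) = 2.
The system is consistent.

yes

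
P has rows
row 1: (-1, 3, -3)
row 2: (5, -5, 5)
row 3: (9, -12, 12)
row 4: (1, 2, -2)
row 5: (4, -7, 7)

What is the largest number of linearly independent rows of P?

Row reduce to echelon form.
R2 ← R2 + (5)·R1: [0, 10, -10]
R3 ← R3 + (9)·R1: [0, 15, -15]
R4 ← R4 + R1: [0, 5, -5]
R5 ← R5 + (4)·R1: [0, 5, -5]
R3 ← R3 − (3/2)·R2: [0, 0, 0]
R4 ← R4 − (1/2)·R2: [0, 0, 0]
R5 ← R5 − (1/2)·R2: [0, 0, 0]
Echelon form has 2 nonzero rows, so rank(P) = 2.
The rank gives the maximum number of linearly independent rows: 2.

2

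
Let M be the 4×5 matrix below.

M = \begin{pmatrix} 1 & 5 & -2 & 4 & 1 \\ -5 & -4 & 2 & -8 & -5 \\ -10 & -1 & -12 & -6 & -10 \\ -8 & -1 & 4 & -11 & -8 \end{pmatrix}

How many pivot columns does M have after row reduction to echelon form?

Row reduce to echelon form.
R2 ← R2 + (5)·R1: [0, 21, -8, 12, 0]
R3 ← R3 + (10)·R1: [0, 49, -32, 34, 0]
R4 ← R4 + (8)·R1: [0, 39, -12, 21, 0]
R3 ← R3 − (7/3)·R2: [0, 0, -40/3, 6, 0]
R4 ← R4 − (13/7)·R2: [0, 0, 20/7, -9/7, 0]
R4 ← R4 + (3/14)·R3: [0, 0, 0, 0, 0]
Echelon form has 3 nonzero rows, so rank(M) = 3.
Each nonzero row contributes one pivot column: 3 pivot columns.

3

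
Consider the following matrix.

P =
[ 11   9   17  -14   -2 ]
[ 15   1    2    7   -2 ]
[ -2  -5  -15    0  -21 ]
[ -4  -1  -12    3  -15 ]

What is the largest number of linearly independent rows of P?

4

Row reduce to echelon form.
R2 ← R2 − (15/11)·R1: [0, -124/11, -233/11, 287/11, 8/11]
R3 ← R3 + (2/11)·R1: [0, -37/11, -131/11, -28/11, -235/11]
R4 ← R4 + (4/11)·R1: [0, 25/11, -64/11, -23/11, -173/11]
R3 ← R3 − (37/124)·R2: [0, 0, -693/124, -1281/124, -669/31]
R4 ← R4 + (25/124)·R2: [0, 0, -1251/124, 393/124, -483/31]
R4 ← R4 − (139/77)·R3: [0, 0, 0, 240/11, 1800/77]
Echelon form has 4 nonzero rows, so rank(P) = 4.
The rank gives the maximum number of linearly independent rows: 4.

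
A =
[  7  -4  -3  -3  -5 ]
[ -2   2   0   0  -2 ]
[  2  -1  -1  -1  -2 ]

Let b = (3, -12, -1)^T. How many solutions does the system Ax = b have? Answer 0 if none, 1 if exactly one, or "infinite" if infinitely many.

Row reduce the augmented matrix [A | b].
R2 ← R2 + (2/7)·R1: [0, 6/7, -6/7, -6/7, -24/7, -78/7]
R3 ← R3 − (2/7)·R1: [0, 1/7, -1/7, -1/7, -4/7, -13/7]
R3 ← R3 − (1/6)·R2: [0, 0, 0, 0, 0, 0]
The echelon form has 2 nonzero rows, and every pivot lies in the first 5 columns, so rank(A) = rank([A|b]) = 2.
The system is consistent.
rank = 2 < 5 unknowns, so there are infinitely many solutions.

infinite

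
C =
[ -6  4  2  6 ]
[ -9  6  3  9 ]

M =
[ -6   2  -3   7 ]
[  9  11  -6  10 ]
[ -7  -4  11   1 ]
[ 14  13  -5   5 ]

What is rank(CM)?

First compute CM:
[[142, 102, -14,  30],
 [213, 153, -21,  45]]
Now row reduce the product.
R2 ← R2 − (3/2)·R1: [0, 0, 0, 0]
1 nonzero row, so rank(CM) = 1.

1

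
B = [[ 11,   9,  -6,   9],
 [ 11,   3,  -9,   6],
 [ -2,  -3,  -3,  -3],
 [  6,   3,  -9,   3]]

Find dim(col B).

Row reduce to echelon form.
R2 ← R2 − R1: [0, -6, -3, -3]
R3 ← R3 + (2/11)·R1: [0, -15/11, -45/11, -15/11]
R4 ← R4 − (6/11)·R1: [0, -21/11, -63/11, -21/11]
R3 ← R3 − (5/22)·R2: [0, 0, -75/22, -15/22]
R4 ← R4 − (7/22)·R2: [0, 0, -105/22, -21/22]
R4 ← R4 − (7/5)·R3: [0, 0, 0, 0]
Echelon form has 3 nonzero rows, so rank(B) = 3.
The column space has dimension equal to the rank: 3.

3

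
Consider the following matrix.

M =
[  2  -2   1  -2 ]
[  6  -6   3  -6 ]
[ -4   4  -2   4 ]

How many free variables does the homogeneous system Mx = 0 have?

3

Row reduce to echelon form.
R2 ← R2 − (3)·R1: [0, 0, 0, 0]
R3 ← R3 + (2)·R1: [0, 0, 0, 0]
1 nonzero row, so rank(M) = 1.
M has 4 columns; by rank–nullity, nullity = 4 − 1 = 3.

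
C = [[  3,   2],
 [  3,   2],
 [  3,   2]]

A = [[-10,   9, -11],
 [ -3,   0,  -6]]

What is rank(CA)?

1

First compute CA:
[[-36,  27, -45],
 [-36,  27, -45],
 [-36,  27, -45]]
Now row reduce the product.
R2 ← R2 − R1: [0, 0, 0]
R3 ← R3 − R1: [0, 0, 0]
1 nonzero row, so rank(CA) = 1.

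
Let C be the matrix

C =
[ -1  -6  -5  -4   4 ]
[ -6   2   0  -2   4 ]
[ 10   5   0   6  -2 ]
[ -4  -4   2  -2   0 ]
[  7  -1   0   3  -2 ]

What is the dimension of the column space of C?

Row reduce to echelon form.
R2 ← R2 − (6)·R1: [0, 38, 30, 22, -20]
R3 ← R3 + (10)·R1: [0, -55, -50, -34, 38]
R4 ← R4 − (4)·R1: [0, 20, 22, 14, -16]
R5 ← R5 + (7)·R1: [0, -43, -35, -25, 26]
R3 ← R3 + (55/38)·R2: [0, 0, -125/19, -41/19, 172/19]
R4 ← R4 − (10/19)·R2: [0, 0, 118/19, 46/19, -104/19]
R5 ← R5 + (43/38)·R2: [0, 0, -20/19, -2/19, 64/19]
R4 ← R4 + (118/125)·R3: [0, 0, 0, 48/125, 384/125]
R5 ← R5 − (4/25)·R3: [0, 0, 0, 6/25, 48/25]
R5 ← R5 − (5/8)·R4: [0, 0, 0, 0, 0]
Echelon form has 4 nonzero rows, so rank(C) = 4.
The column space has dimension equal to the rank: 4.

4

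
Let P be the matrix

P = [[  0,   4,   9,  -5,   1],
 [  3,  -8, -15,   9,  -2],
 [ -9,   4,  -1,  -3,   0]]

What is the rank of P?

3

Row reduce to echelon form.
Swap R1 ↔ R2
R3 ← R3 + (3)·R1: [0, -20, -46, 24, -6]
R3 ← R3 + (5)·R2: [0, 0, -1, -1, -1]
Echelon form has 3 nonzero rows, so rank(P) = 3.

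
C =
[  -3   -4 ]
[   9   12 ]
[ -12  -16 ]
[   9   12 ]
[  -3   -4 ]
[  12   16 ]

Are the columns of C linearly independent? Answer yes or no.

Row reduce C to echelon form.
R2 ← R2 + (3)·R1: [0, 0]
R3 ← R3 − (4)·R1: [0, 0]
R4 ← R4 + (3)·R1: [0, 0]
R5 ← R5 − R1: [0, 0]
R6 ← R6 + (4)·R1: [0, 0]
1 pivot among 2 columns.
Only 1 < 2 pivot columns, so the columns are linearly dependent.

no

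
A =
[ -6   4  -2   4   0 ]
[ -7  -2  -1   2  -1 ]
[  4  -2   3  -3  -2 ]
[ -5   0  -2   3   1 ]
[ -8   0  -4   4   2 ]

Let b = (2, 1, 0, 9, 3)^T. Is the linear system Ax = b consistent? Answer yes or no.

Row reduce the augmented matrix [A | b].
R2 ← R2 − (7/6)·R1: [0, -20/3, 4/3, -8/3, -1, -4/3]
R3 ← R3 + (2/3)·R1: [0, 2/3, 5/3, -1/3, -2, 4/3]
R4 ← R4 − (5/6)·R1: [0, -10/3, -1/3, -1/3, 1, 22/3]
R5 ← R5 − (4/3)·R1: [0, -16/3, -4/3, -4/3, 2, 1/3]
R3 ← R3 + (1/10)·R2: [0, 0, 9/5, -3/5, -21/10, 6/5]
R4 ← R4 − (1/2)·R2: [0, 0, -1, 1, 3/2, 8]
R5 ← R5 − (4/5)·R2: [0, 0, -12/5, 4/5, 14/5, 7/5]
R4 ← R4 + (5/9)·R3: [0, 0, 0, 2/3, 1/3, 26/3]
R5 ← R5 + (4/3)·R3: [0, 0, 0, 0, 0, 3]
The echelon form has 5 nonzero rows; the last pivot sits in the augmented column, so rank(A) = 4 but rank([A|b]) = 5.
Since the ranks differ, the system is inconsistent.

no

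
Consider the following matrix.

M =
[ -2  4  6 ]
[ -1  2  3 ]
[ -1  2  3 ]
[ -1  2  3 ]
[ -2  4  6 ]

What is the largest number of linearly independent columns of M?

Row reduce to echelon form.
R2 ← R2 − (1/2)·R1: [0, 0, 0]
R3 ← R3 − (1/2)·R1: [0, 0, 0]
R4 ← R4 − (1/2)·R1: [0, 0, 0]
R5 ← R5 − R1: [0, 0, 0]
Echelon form has 1 nonzero row, so rank(M) = 1.
The rank gives the maximum number of linearly independent columns: 1.

1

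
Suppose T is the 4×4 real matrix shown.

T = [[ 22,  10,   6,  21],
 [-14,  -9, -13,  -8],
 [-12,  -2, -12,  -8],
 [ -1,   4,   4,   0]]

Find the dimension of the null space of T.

Row reduce to echelon form.
R2 ← R2 + (7/11)·R1: [0, -29/11, -101/11, 59/11]
R3 ← R3 + (6/11)·R1: [0, 38/11, -96/11, 38/11]
R4 ← R4 + (1/22)·R1: [0, 49/11, 47/11, 21/22]
R3 ← R3 + (38/29)·R2: [0, 0, -602/29, 304/29]
R4 ← R4 + (49/29)·R2: [0, 0, -326/29, 581/58]
R4 ← R4 − (163/301)·R3: [0, 0, 0, 2613/602]
4 nonzero rows, so rank(T) = 4.
T has 4 columns; by rank–nullity, nullity = 4 − 4 = 0.

0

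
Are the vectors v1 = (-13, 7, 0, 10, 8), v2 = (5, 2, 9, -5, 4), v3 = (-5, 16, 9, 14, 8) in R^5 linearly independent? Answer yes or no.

yes

Form the matrix with these vectors as rows and row reduce.
R2 ← R2 + (5/13)·R1: [0, 61/13, 9, -15/13, 92/13]
R3 ← R3 − (5/13)·R1: [0, 173/13, 9, 132/13, 64/13]
R3 ← R3 − (173/61)·R2: [0, 0, -1008/61, 819/61, -924/61]
3 nonzero rows, so the 3 vectors span a space of dimension 3.
Since 3 = 3, the vectors are linearly independent.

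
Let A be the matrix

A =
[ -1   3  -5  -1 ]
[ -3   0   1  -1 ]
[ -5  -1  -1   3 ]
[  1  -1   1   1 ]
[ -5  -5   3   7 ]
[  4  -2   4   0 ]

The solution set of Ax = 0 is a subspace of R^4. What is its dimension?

1

Row reduce to echelon form.
R2 ← R2 − (3)·R1: [0, -9, 16, 2]
R3 ← R3 − (5)·R1: [0, -16, 24, 8]
R4 ← R4 + R1: [0, 2, -4, 0]
R5 ← R5 − (5)·R1: [0, -20, 28, 12]
R6 ← R6 + (4)·R1: [0, 10, -16, -4]
R3 ← R3 − (16/9)·R2: [0, 0, -40/9, 40/9]
R4 ← R4 + (2/9)·R2: [0, 0, -4/9, 4/9]
R5 ← R5 − (20/9)·R2: [0, 0, -68/9, 68/9]
R6 ← R6 + (10/9)·R2: [0, 0, 16/9, -16/9]
R4 ← R4 − (1/10)·R3: [0, 0, 0, 0]
R5 ← R5 − (17/10)·R3: [0, 0, 0, 0]
R6 ← R6 + (2/5)·R3: [0, 0, 0, 0]
3 nonzero rows, so rank(A) = 3.
A has 4 columns; by rank–nullity, nullity = 4 − 3 = 1.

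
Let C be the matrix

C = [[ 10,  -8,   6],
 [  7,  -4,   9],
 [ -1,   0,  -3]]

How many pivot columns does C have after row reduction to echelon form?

Row reduce to echelon form.
R2 ← R2 − (7/10)·R1: [0, 8/5, 24/5]
R3 ← R3 + (1/10)·R1: [0, -4/5, -12/5]
R3 ← R3 + (1/2)·R2: [0, 0, 0]
Echelon form has 2 nonzero rows, so rank(C) = 2.
Each nonzero row contributes one pivot column: 2 pivot columns.

2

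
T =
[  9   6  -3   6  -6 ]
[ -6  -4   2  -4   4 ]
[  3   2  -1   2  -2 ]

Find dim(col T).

Row reduce to echelon form.
R2 ← R2 + (2/3)·R1: [0, 0, 0, 0, 0]
R3 ← R3 − (1/3)·R1: [0, 0, 0, 0, 0]
Echelon form has 1 nonzero row, so rank(T) = 1.
The column space has dimension equal to the rank: 1.

1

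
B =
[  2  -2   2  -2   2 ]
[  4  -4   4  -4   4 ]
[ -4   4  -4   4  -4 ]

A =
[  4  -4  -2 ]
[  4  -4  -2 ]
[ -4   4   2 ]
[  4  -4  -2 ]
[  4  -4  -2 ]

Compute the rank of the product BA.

First compute BA:
[[ -8,   8,   4],
 [-16,  16,   8],
 [ 16, -16,  -8]]
Now row reduce the product.
R2 ← R2 − (2)·R1: [0, 0, 0]
R3 ← R3 + (2)·R1: [0, 0, 0]
1 nonzero row, so rank(BA) = 1.

1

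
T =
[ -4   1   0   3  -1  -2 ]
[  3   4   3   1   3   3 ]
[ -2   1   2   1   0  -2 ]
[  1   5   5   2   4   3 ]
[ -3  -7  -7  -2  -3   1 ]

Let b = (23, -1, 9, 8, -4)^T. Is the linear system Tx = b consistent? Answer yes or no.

Row reduce the augmented matrix [T | b].
R2 ← R2 + (3/4)·R1: [0, 19/4, 3, 13/4, 9/4, 3/2, 65/4]
R3 ← R3 − (1/2)·R1: [0, 1/2, 2, -1/2, 1/2, -1, -5/2]
R4 ← R4 + (1/4)·R1: [0, 21/4, 5, 11/4, 15/4, 5/2, 55/4]
R5 ← R5 − (3/4)·R1: [0, -31/4, -7, -17/4, -9/4, 5/2, -85/4]
R3 ← R3 − (2/19)·R2: [0, 0, 32/19, -16/19, 5/19, -22/19, -80/19]
R4 ← R4 − (21/19)·R2: [0, 0, 32/19, -16/19, 24/19, 16/19, -80/19]
R5 ← R5 + (31/19)·R2: [0, 0, -40/19, 20/19, 27/19, 94/19, 100/19]
R4 ← R4 − R3: [0, 0, 0, 0, 1, 2, 0]
R5 ← R5 + (5/4)·R3: [0, 0, 0, 0, 7/4, 7/2, 0]
R5 ← R5 − (7/4)·R4: [0, 0, 0, 0, 0, 0, 0]
The echelon form has 4 nonzero rows, and every pivot lies in the first 6 columns, so rank(T) = rank([T|b]) = 4.
The system is consistent.

yes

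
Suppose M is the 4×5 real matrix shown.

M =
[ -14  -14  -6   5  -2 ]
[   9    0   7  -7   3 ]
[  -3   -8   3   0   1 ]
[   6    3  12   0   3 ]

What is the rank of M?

3

Row reduce to echelon form.
R2 ← R2 + (9/14)·R1: [0, -9, 22/7, -53/14, 12/7]
R3 ← R3 − (3/14)·R1: [0, -5, 30/7, -15/14, 10/7]
R4 ← R4 + (3/7)·R1: [0, -3, 66/7, 15/7, 15/7]
R3 ← R3 − (5/9)·R2: [0, 0, 160/63, 65/63, 10/21]
R4 ← R4 − (1/3)·R2: [0, 0, 176/21, 143/42, 11/7]
R4 ← R4 − (33/10)·R3: [0, 0, 0, 0, 0]
Echelon form has 3 nonzero rows, so rank(M) = 3.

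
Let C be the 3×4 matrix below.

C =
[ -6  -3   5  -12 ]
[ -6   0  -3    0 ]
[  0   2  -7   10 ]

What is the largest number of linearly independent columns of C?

Row reduce to echelon form.
R2 ← R2 − R1: [0, 3, -8, 12]
R3 ← R3 − (2/3)·R2: [0, 0, -5/3, 2]
Echelon form has 3 nonzero rows, so rank(C) = 3.
The rank gives the maximum number of linearly independent columns: 3.

3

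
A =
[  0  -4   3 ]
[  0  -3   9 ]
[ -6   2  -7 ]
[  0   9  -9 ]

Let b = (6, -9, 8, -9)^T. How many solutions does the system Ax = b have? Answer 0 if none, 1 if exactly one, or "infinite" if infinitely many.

Row reduce the augmented matrix [A | b].
Swap R1 ↔ R3
R3 ← R3 − (4/3)·R2: [0, 0, -9, 18]
R4 ← R4 + (3)·R2: [0, 0, 18, -36]
R4 ← R4 + (2)·R3: [0, 0, 0, 0]
The echelon form has 3 nonzero rows, and every pivot lies in the first 3 columns, so rank(A) = rank([A|b]) = 3.
The system is consistent.
rank = 3 = number of unknowns, so the solution is unique.

1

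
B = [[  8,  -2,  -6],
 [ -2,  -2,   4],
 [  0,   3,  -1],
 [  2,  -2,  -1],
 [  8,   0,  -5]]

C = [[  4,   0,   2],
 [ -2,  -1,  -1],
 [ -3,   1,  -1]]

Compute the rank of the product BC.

3

First compute BC:
[[ 54,  -4,  24],
 [-16,   6,  -6],
 [ -3,  -4,  -2],
 [ 15,   1,   7],
 [ 47,  -5,  21]]
Now row reduce the product.
R2 ← R2 + (8/27)·R1: [0, 130/27, 10/9]
R3 ← R3 + (1/18)·R1: [0, -38/9, -2/3]
R4 ← R4 − (5/18)·R1: [0, 19/9, 1/3]
R5 ← R5 − (47/54)·R1: [0, -41/27, 1/9]
R3 ← R3 + (57/65)·R2: [0, 0, 4/13]
R4 ← R4 − (57/130)·R2: [0, 0, -2/13]
R5 ← R5 + (41/130)·R2: [0, 0, 6/13]
R4 ← R4 + (1/2)·R3: [0, 0, 0]
R5 ← R5 − (3/2)·R3: [0, 0, 0]
3 nonzero rows, so rank(BC) = 3.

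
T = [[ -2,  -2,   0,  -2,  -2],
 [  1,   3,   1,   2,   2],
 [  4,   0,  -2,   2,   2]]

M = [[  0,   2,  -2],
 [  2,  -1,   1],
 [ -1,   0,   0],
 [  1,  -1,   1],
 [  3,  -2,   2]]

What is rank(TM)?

First compute TM:
[[-12,   4,  -4],
 [ 13,  -7,   7],
 [ 10,   2,  -2]]
Now row reduce the product.
R2 ← R2 + (13/12)·R1: [0, -8/3, 8/3]
R3 ← R3 + (5/6)·R1: [0, 16/3, -16/3]
R3 ← R3 + (2)·R2: [0, 0, 0]
2 nonzero rows, so rank(TM) = 2.

2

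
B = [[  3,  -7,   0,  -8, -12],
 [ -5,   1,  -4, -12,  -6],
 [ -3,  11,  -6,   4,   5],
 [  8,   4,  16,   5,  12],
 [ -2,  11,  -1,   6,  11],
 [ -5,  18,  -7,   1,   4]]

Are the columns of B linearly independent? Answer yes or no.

yes

Row reduce B to echelon form.
R2 ← R2 + (5/3)·R1: [0, -32/3, -4, -76/3, -26]
R3 ← R3 + R1: [0, 4, -6, -4, -7]
R4 ← R4 − (8/3)·R1: [0, 68/3, 16, 79/3, 44]
R5 ← R5 + (2/3)·R1: [0, 19/3, -1, 2/3, 3]
R6 ← R6 + (5/3)·R1: [0, 19/3, -7, -37/3, -16]
R3 ← R3 + (3/8)·R2: [0, 0, -15/2, -27/2, -67/4]
R4 ← R4 + (17/8)·R2: [0, 0, 15/2, -55/2, -45/4]
R5 ← R5 + (19/32)·R2: [0, 0, -27/8, -115/8, -199/16]
R6 ← R6 + (19/32)·R2: [0, 0, -75/8, -219/8, -503/16]
R4 ← R4 + R3: [0, 0, 0, -41, -28]
R5 ← R5 − (9/20)·R3: [0, 0, 0, -83/10, -49/10]
R6 ← R6 − (5/4)·R3: [0, 0, 0, -21/2, -21/2]
R5 ← R5 − (83/410)·R4: [0, 0, 0, 0, 63/82]
R6 ← R6 − (21/82)·R4: [0, 0, 0, 0, -273/82]
R6 ← R6 + (13/3)·R5: [0, 0, 0, 0, 0]
5 pivots among 5 columns.
Every column is a pivot column, so the columns are linearly independent.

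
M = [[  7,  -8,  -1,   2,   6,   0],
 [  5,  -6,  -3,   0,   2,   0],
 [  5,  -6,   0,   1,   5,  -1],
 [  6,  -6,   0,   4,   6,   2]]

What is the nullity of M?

3

Row reduce to echelon form.
R2 ← R2 − (5/7)·R1: [0, -2/7, -16/7, -10/7, -16/7, 0]
R3 ← R3 − (5/7)·R1: [0, -2/7, 5/7, -3/7, 5/7, -1]
R4 ← R4 − (6/7)·R1: [0, 6/7, 6/7, 16/7, 6/7, 2]
R3 ← R3 − R2: [0, 0, 3, 1, 3, -1]
R4 ← R4 + (3)·R2: [0, 0, -6, -2, -6, 2]
R4 ← R4 + (2)·R3: [0, 0, 0, 0, 0, 0]
3 nonzero rows, so rank(M) = 3.
M has 6 columns; by rank–nullity, nullity = 6 − 3 = 3.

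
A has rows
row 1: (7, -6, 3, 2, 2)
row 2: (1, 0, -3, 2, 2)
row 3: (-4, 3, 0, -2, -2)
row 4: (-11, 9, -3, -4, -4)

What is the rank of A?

Row reduce to echelon form.
R2 ← R2 − (1/7)·R1: [0, 6/7, -24/7, 12/7, 12/7]
R3 ← R3 + (4/7)·R1: [0, -3/7, 12/7, -6/7, -6/7]
R4 ← R4 + (11/7)·R1: [0, -3/7, 12/7, -6/7, -6/7]
R3 ← R3 + (1/2)·R2: [0, 0, 0, 0, 0]
R4 ← R4 + (1/2)·R2: [0, 0, 0, 0, 0]
Echelon form has 2 nonzero rows, so rank(A) = 2.

2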